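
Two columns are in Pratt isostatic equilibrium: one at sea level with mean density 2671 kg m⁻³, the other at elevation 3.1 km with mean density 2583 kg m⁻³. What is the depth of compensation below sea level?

91 km

ρ_ref D = ρ (D + h) → D (ρ_ref − ρ) = ρ h.
D = ρ h/(ρ_ref − ρ) = 2583 × 3.1 km/(2671 − 2583) = 91 km.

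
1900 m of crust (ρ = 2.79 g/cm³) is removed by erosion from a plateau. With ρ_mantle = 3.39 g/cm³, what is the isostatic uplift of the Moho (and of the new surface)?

1560 m

Unloading: uplift u = e ρ_c/ρ_m = 1900 m × 2.79/3.39 = 1560 m.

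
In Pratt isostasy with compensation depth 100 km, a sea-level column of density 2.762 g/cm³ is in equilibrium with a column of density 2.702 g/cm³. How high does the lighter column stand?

ρ_ref D = ρ (D + h) → h = D (ρ_ref − ρ)/ρ.
h = 100 km × (2.762 − 2.702)/2.702 = 2.22 km.

2.22 km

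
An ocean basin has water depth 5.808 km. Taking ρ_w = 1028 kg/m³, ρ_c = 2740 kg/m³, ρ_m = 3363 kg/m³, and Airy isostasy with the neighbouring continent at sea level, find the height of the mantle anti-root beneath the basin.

For local isostatic compensation: replacing crust with seawater at the top is compensated by replacing crust with mantle at the base: d (ρ_c − ρ_w) = a (ρ_m − ρ_c).
a = d (ρ_c − ρ_w)/(ρ_m − ρ_c) = 5.808 km × 1712/623 = 16 km.

16 km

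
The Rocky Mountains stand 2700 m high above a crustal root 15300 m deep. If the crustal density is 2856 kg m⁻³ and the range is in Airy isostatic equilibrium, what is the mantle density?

3360 kg m⁻³

Airy balance: ρ_c h = (ρ_m − ρ_c) r → ρ_m = ρ_c (1 + h/r).
ρ_m = 2856 × (1 + 2700 m/15300 m) = 3360 kg m⁻³.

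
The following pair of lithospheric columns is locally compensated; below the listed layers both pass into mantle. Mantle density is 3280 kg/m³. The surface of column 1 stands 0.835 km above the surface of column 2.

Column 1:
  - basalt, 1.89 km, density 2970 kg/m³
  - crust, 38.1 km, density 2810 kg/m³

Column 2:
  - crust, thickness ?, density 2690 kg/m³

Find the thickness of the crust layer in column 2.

26.7 km

Take the compensation level at the base of the deeper column (depth z_c below the surface of column 1) and equate Σ ρ_i t_i down to z_c; mantle fills any gap and the z_c terms cancel.
Column 1: 1.89×2970 + 38.1×2810 + (z_c − 39.99)×3280
Column 2: 0.835×0 + x×2690 + (z_c − 0.835 − 0 − x)×3280
The z_c×3280 term appears on both sides and cancels. Collect the known terms of each column as K = Σ(ρt)_known − 3280 × (depth of known layers): K_1 = 112674.3 − 3280×39.99 = −18492.9; K_2 = 0 − 3280×(0.835 + 0) = −2738.8.
Balance: K_1 = K_2 − x×(3280 − 2690), so x = (K_2 − K_1)/(3280 − 2690) = 15754.1/590 = 26.7 km.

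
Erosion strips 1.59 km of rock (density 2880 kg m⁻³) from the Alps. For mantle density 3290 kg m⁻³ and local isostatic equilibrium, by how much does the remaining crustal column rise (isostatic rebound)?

1.39 km

Unloading: uplift u = e ρ_c/ρ_m = 1.59 km × 2880/3290 = 1.39 km.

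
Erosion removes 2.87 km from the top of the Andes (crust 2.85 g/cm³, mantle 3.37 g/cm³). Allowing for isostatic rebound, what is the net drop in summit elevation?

Rebound u = e ρ_c/ρ_m = 2.87 km × 2.85/3.37 = 2.427 km.
Net surface drop = e − u = 2.87 km − 2.427 km = e (ρ_m − ρ_c)/ρ_m = 0.443 km.

0.443 km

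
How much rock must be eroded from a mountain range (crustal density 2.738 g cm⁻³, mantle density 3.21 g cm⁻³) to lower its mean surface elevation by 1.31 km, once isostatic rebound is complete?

8.91 km

Net drop Δ = e − u = e − e ρ_c/ρ_m = e (ρ_m − ρ_c)/ρ_m.
e = Δ ρ_m/(ρ_m − ρ_c) = 1.31 km × 3.21/0.472 = 8.91 km.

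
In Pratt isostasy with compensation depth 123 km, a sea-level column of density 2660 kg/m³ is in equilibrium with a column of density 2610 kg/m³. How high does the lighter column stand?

ρ_ref D = ρ (D + h) → h = D (ρ_ref − ρ)/ρ.
h = 123 km × (2660 − 2610)/2610 = 2.36 km.

2.36 km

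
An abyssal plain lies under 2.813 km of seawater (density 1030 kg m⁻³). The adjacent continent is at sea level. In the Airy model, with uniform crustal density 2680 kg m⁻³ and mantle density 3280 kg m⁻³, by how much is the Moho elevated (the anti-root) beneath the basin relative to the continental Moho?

7.74 km

Equating mass per unit area of the two columns: replacing crust with seawater at the top is compensated by replacing crust with mantle at the base: d (ρ_c − ρ_w) = a (ρ_m − ρ_c).
a = d (ρ_c − ρ_w)/(ρ_m − ρ_c) = 2.813 km × 1650/600 = 7.74 km.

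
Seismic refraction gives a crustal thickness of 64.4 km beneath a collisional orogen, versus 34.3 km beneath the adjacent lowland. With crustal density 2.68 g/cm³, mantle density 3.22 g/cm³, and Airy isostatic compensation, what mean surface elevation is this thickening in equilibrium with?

5.05 km

Excess crust Δ = 64.4 km − 34.3 km = 30.1 km, split between elevation h and root r with h + r = Δ.
Airy balance ρ_c h = (ρ_m − ρ_c) r gives r = h ρ_c/(ρ_m − ρ_c), so h (1 + ρ_c/(ρ_m − ρ_c)) = Δ, i.e. h = Δ (ρ_m − ρ_c)/ρ_m.
h = 30.1 km × 0.54/3.22 = 5.05 km.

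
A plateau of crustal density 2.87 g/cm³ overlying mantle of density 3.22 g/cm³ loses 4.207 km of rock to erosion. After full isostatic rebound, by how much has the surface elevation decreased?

Rebound u = e ρ_c/ρ_m = 4.207 km × 2.87/3.22 = 3.75 km.
Net surface drop = e − u = 4.207 km − 3.75 km = e (ρ_m − ρ_c)/ρ_m = 0.457 km.

0.457 km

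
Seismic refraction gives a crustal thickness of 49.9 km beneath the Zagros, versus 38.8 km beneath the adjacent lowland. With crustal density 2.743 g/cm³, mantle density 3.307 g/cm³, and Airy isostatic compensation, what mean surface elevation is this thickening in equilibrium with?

Excess crust Δ = 49.9 km − 38.8 km = 11.1 km, split between elevation h and root r with h + r = Δ.
Airy balance ρ_c h = (ρ_m − ρ_c) r gives r = h ρ_c/(ρ_m − ρ_c), so h (1 + ρ_c/(ρ_m − ρ_c)) = Δ, i.e. h = Δ (ρ_m − ρ_c)/ρ_m.
h = 11.1 km × 0.564/3.307 = 1.89 km.

1.89 km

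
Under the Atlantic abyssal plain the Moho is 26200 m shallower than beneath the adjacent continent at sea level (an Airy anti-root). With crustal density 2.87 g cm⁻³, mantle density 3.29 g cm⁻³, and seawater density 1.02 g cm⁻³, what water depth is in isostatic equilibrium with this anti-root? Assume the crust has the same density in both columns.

Replacing a thickness d of crust by seawater at the top must be balanced by replacing crust with mantle at the base: d (ρ_c − ρ_w) = a (ρ_m − ρ_c).
d = a (ρ_m − ρ_c)/(ρ_c − ρ_w) = 26200 m × 0.42/1.85 = 5950 m.

5950 m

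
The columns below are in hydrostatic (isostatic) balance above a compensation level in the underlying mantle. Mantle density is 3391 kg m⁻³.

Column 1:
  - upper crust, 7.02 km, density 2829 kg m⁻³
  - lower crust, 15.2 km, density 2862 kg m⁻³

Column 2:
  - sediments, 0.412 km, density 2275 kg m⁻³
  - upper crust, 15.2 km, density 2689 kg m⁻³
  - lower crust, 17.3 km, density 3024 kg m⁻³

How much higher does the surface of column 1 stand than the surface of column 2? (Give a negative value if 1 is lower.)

For any compensation level in the mantle, the mantle terms cancel and isostasy reduces to e = (Σt_1 − Σt_2) − (Σ(ρt)_1 − Σ(ρt)_2) / ρ_m.
Σt_1 = 22.22 km; Σt_2 = 32.912 km; Σ(ρt)_1 = 63361.98; Σ(ρt)_2 = 94125.3 (in km·kg m⁻³).
e = (22.22 − 32.912) − (63361.98 − 94125.3) / 3391 = −1.62 km.

−1.62 km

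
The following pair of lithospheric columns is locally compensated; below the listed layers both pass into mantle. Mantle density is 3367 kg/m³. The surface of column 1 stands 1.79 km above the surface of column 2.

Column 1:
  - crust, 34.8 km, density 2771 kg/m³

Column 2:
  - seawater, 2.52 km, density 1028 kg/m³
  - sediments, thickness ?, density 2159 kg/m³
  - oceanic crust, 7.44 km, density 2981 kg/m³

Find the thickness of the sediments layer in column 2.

Take the compensation level at the base of the deeper column (depth z_c below the surface of column 1) and equate Σ ρ_i t_i down to z_c; mantle fills any gap and the z_c terms cancel.
Column 1: 34.8×2771 + (z_c − 34.8)×3367
Column 2: 1.79×0 + 2.52×1028 + x×2159 + 7.44×2981 + (z_c − 1.79 − 9.96 − x)×3367
The z_c×3367 term appears on both sides and cancels. Collect the known terms of each column as K = Σ(ρt)_known − 3367 × (depth of known layers): K_1 = 96430.8 − 3367×34.8 = −20740.8; K_2 = 24769.2 − 3367×(1.79 + 9.96) = −14793.05.
Balance: K_1 = K_2 − x×(3367 − 2159), so x = (K_2 − K_1)/(3367 − 2159) = 5947.75/1208 = 4.92 km.

4.92 km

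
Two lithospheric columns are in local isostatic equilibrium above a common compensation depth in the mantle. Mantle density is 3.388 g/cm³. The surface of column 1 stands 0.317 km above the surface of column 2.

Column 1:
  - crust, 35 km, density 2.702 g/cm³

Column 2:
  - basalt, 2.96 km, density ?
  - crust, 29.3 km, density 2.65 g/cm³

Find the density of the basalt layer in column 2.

Take the compensation level at the base of the deeper column (depth z_c below the surface of column 1) and equate Σ ρ_i t_i down to z_c; mantle fills any gap and the z_c terms cancel.
Column 1: 35×2.702 + (z_c − 35)×3.388
Column 2: 0.317×0 + 2.96×ρ + 29.3×2.65 + (z_c − 0.317 − 32.26)×3.388
The z_c×3.388 term appears on both sides and cancels. Collect the known terms of each column as K = Σ(ρt)_known − 3.388 × (depth of known layers): K_1 = 94.57 − 3.388×35 = −24.01; K_2 = 77.645 − 3.388×(0.317 + 32.26) = −32.725876.
Balance: K_1 = K_2 + 2.96×ρ, so ρ = (K_1 − K_2)/2.96 = 8.71588/2.96 = 2.94 g/cm³.

2.94 g/cm³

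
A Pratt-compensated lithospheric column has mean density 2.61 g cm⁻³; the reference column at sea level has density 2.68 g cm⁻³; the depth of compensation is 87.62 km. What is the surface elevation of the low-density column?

ρ_ref D = ρ (D + h) → h = D (ρ_ref − ρ)/ρ.
h = 87.62 km × (2.68 − 2.61)/2.61 = 2.35 km.

2.35 km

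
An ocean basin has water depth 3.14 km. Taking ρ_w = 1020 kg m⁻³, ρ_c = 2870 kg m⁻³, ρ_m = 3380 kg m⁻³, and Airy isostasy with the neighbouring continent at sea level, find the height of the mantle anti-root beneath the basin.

By Archimedes' principle applied to the lithosphere: replacing crust with seawater at the top is compensated by replacing crust with mantle at the base: d (ρ_c − ρ_w) = a (ρ_m − ρ_c).
a = d (ρ_c − ρ_w)/(ρ_m − ρ_c) = 3.14 km × 1850/510 = 11.4 km.

11.4 km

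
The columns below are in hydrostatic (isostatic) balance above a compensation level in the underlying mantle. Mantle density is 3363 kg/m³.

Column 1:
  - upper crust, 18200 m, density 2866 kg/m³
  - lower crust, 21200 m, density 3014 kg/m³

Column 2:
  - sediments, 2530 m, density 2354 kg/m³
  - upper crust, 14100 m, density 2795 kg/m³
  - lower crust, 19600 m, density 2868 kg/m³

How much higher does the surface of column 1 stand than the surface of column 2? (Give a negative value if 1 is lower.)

−1140 m

For any compensation level in the mantle, the mantle terms cancel and isostasy reduces to e = (Σt_1 − Σt_2) − (Σ(ρt)_1 − Σ(ρt)_2) / ρ_m.
Σt_1 = 39400 m; Σt_2 = 36230 m; Σ(ρt)_1 = 116058000; Σ(ρt)_2 = 101577920 (in m·kg/m³).
e = (39400 − 36230) − (116058000 − 101577920) / 3363 = −1140 m.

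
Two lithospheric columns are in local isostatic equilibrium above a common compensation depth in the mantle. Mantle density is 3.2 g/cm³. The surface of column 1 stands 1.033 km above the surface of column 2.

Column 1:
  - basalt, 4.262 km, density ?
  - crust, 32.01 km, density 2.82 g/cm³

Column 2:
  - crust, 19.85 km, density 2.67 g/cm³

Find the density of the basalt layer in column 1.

2.81 g/cm³

Take the compensation level at the base of the deeper column (depth z_c below the surface of column 1) and equate Σ ρ_i t_i down to z_c; mantle fills any gap and the z_c terms cancel.
Column 1: 4.262×ρ + 32.01×2.82 + (z_c − 36.272)×3.2
Column 2: 1.033×0 + 19.85×2.67 + (z_c − 1.033 − 19.85)×3.2
The z_c×3.2 term appears on both sides and cancels. Collect the known terms of each column as K = Σ(ρt)_known − 3.2 × (depth of known layers): K_1 = 90.2682 − 3.2×36.272 = −25.8022; K_2 = 52.9995 − 3.2×(1.033 + 19.85) = −13.8261.
Balance: K_1 + 4.262×ρ = K_2, so ρ = (K_2 − K_1)/4.262 = 11.9761/4.262 = 2.81 g/cm³.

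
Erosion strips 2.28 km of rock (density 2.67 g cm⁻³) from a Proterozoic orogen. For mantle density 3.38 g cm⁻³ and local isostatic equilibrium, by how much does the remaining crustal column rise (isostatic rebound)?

Unloading: uplift u = e ρ_c/ρ_m = 2.28 km × 2.67/3.38 = 1.8 km.

1.8 km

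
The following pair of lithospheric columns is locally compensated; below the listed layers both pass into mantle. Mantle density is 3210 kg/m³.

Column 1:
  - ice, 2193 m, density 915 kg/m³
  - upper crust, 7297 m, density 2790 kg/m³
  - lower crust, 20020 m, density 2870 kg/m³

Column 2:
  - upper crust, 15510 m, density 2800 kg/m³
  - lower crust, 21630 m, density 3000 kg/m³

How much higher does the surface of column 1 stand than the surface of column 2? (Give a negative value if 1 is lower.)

1250 m

For any compensation level in the mantle, the mantle terms cancel and isostasy reduces to e = (Σt_1 − Σt_2) − (Σ(ρt)_1 − Σ(ρt)_2) / ρ_m.
Σt_1 = 29510 m; Σt_2 = 37140 m; Σ(ρt)_1 = 79822625; Σ(ρt)_2 = 108318000 (in m·kg/m³).
e = (29510 − 37140) − (79822625 − 108318000) / 3210 = 1250 m.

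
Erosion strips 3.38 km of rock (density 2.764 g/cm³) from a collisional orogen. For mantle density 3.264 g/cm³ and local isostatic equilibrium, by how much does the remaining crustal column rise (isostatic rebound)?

Unloading: uplift u = e ρ_c/ρ_m = 3.38 km × 2.764/3.264 = 2.86 km.

2.86 km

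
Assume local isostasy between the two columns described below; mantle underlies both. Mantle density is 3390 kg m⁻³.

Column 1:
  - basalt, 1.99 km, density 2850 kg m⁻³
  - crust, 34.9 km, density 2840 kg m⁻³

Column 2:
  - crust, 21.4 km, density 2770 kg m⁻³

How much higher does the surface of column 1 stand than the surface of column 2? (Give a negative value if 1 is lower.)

For any compensation level in the mantle, the mantle terms cancel and isostasy reduces to e = (Σt_1 − Σt_2) − (Σ(ρt)_1 − Σ(ρt)_2) / ρ_m.
Σt_1 = 36.89 km; Σt_2 = 21.4 km; Σ(ρt)_1 = 104787.5; Σ(ρt)_2 = 59278 (in km·kg m⁻³).
e = (36.89 − 21.4) − (104787.5 − 59278) / 3390 = 2.07 km.

2.07 km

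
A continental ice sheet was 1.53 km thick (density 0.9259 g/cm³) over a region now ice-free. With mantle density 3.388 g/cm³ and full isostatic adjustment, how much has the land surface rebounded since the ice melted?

0.418 km

Removing the load lets mantle flow back in; uplift u satisfies ρ_ice t = ρ_m u.
u = t ρ_ice/ρ_m = 1.53 km × 0.9259/3.388 = 0.418 km.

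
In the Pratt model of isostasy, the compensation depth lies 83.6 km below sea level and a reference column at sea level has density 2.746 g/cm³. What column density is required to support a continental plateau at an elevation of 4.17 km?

2.62 g/cm³

Pratt balance: ρ_ref D = ρ (D + h).
ρ = ρ_ref D/(D + h) = 2.746 × 83.6 km/(83.6 km + 4.17 km) = 2.62 g/cm³.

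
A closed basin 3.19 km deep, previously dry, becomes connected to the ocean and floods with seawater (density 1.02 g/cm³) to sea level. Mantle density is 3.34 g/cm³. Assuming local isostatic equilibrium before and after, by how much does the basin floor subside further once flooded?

After flooding the water column is d + s deep. Its weight must equal the weight of mantle displaced by the extra subsidence s: (d + s) ρ_w = s ρ_m.
s = d ρ_w / (ρ_m − ρ_w) = 3.19 km × 1.02/(3.34 − 1.02) = 1.4 km.

1.4 km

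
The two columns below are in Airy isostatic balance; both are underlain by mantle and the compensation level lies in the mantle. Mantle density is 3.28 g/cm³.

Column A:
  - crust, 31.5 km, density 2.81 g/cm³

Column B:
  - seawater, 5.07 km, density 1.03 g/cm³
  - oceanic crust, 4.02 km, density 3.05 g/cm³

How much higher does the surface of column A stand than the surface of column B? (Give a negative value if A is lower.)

0.754 km

For any compensation level in the mantle, the mantle terms cancel and isostasy reduces to e = (Σt_A − Σt_B) − (Σ(ρt)_A − Σ(ρt)_B) / ρ_m.
Σt_A = 31.5 km; Σt_B = 9.09 km; Σ(ρt)_A = 88.515; Σ(ρt)_B = 17.4831 (in km·g/cm³).
e = (31.5 − 9.09) − (88.515 − 17.4831) / 3.28 = 0.754 km.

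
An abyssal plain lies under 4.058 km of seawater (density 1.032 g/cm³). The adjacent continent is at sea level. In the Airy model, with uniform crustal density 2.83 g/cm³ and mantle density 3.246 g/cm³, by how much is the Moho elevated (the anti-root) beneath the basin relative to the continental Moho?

17.5 km

In Airy isostatic equilibrium: replacing crust with seawater at the top is compensated by replacing crust with mantle at the base: d (ρ_c − ρ_w) = a (ρ_m − ρ_c).
a = d (ρ_c − ρ_w)/(ρ_m − ρ_c) = 4.058 km × 1.798/0.416 = 17.5 km.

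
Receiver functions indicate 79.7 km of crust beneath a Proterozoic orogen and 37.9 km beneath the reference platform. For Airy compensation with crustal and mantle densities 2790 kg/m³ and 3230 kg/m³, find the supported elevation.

Excess crust Δ = 79.7 km − 37.9 km = 41.8 km, split between elevation h and root r with h + r = Δ.
Airy balance ρ_c h = (ρ_m − ρ_c) r gives r = h ρ_c/(ρ_m − ρ_c), so h (1 + ρ_c/(ρ_m − ρ_c)) = Δ, i.e. h = Δ (ρ_m − ρ_c)/ρ_m.
h = 41.8 km × 440/3230 = 5.69 km.

5.69 km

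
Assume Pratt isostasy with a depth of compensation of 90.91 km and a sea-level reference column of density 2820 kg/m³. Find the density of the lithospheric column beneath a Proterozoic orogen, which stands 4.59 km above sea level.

2680 kg/m³

Pratt balance: ρ_ref D = ρ (D + h).
ρ = ρ_ref D/(D + h) = 2820 × 90.91 km/(90.91 km + 4.59 km) = 2680 kg/m³.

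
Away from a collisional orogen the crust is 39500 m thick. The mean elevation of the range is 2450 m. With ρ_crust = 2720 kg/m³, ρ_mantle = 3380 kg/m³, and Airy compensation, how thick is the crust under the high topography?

52000 m

Root depth r = h ρ_c / (ρ_m − ρ_c) = 2450 m × 2720 / 660 = 10100 m.
Total thickness = T + h + r = 39500 m + 2450 m + 10100 m = 52000 m.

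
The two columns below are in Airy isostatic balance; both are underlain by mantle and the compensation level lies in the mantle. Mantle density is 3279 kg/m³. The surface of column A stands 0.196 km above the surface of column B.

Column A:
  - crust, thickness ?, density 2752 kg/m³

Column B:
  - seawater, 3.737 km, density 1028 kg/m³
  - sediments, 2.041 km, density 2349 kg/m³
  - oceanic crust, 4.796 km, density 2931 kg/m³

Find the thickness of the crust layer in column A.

Take the compensation level at the base of the deeper column (depth z_c below the surface of column A) and equate Σ ρ_i t_i down to z_c; mantle fills any gap and the z_c terms cancel.
Column A: x×2752 + (z_c − 0 − x)×3279
Column B: 0.196×0 + 3.737×1028 + 2.041×2349 + 4.796×2931 + (z_c − 0.196 − 10.574)×3279
The z_c×3279 term appears on both sides and cancels. Collect the known terms of each column as K = Σ(ρt)_known − 3279 × (depth of known layers): K_A = 0 − 3279×0 = 0; K_B = 22693.021 − 3279×(0.196 + 10.574) = −12621.809.
Balance: K_A − x×(3279 − 2752) = K_B, so x = (K_A − K_B)/(3279 − 2752) = 12621.8/527 = 24 km.

24 km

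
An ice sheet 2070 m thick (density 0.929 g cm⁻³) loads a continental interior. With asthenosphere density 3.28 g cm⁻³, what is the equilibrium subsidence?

For local isostatic compensation: the ice load ρ_ice t is balanced by mantle displaced below, ρ_m s.
s = t ρ_ice / ρ_m = 2070 m × 0.929/3.28 = 586 m.

586 m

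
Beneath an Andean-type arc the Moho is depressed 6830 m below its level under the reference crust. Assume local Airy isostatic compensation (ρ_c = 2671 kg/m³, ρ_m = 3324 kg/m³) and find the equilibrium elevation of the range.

1670 m

Equating mass per unit area of the two columns: ρ_c h = (ρ_m − ρ_c) r.
h = r (ρ_m − ρ_c) / ρ_c = 6830 m × (3324 − 2671) / 2671 = 1670 m.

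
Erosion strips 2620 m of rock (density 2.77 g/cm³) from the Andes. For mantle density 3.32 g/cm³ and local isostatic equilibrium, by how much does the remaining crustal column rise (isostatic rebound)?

Unloading: uplift u = e ρ_c/ρ_m = 2620 m × 2.77/3.32 = 2190 m.

2190 m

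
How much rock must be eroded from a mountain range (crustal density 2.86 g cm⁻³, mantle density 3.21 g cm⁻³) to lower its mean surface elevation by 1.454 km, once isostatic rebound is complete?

Net drop Δ = e − u = e − e ρ_c/ρ_m = e (ρ_m − ρ_c)/ρ_m.
e = Δ ρ_m/(ρ_m − ρ_c) = 1.454 km × 3.21/0.35 = 13.3 km.

13.3 km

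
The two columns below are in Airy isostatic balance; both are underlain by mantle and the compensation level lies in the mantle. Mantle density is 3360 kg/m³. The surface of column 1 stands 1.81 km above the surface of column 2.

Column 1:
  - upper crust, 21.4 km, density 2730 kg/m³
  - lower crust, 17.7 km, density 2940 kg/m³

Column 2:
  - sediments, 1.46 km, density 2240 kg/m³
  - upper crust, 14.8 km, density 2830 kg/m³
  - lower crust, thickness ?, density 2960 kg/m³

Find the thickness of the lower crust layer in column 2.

Take the compensation level at the base of the deeper column (depth z_c below the surface of column 1) and equate Σ ρ_i t_i down to z_c; mantle fills any gap and the z_c terms cancel.
Column 1: 21.4×2730 + 17.7×2940 + (z_c − 39.1)×3360
Column 2: 1.81×0 + 1.46×2240 + 14.8×2830 + x×2960 + (z_c − 1.81 − 16.26 − x)×3360
The z_c×3360 term appears on both sides and cancels. Collect the known terms of each column as K = Σ(ρt)_known − 3360 × (depth of known layers): K_1 = 110460 − 3360×39.1 = −20916; K_2 = 45154.4 − 3360×(1.81 + 16.26) = −15560.8.
Balance: K_1 = K_2 − x×(3360 − 2960), so x = (K_2 − K_1)/(3360 − 2960) = 5355.2/400 = 13.4 km.

13.4 km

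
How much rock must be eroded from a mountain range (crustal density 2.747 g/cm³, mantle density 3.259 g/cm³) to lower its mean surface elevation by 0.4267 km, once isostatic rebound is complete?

2.72 km

Net drop Δ = e − u = e − e ρ_c/ρ_m = e (ρ_m − ρ_c)/ρ_m.
e = Δ ρ_m/(ρ_m − ρ_c) = 0.4267 km × 3.259/0.512 = 2.72 km.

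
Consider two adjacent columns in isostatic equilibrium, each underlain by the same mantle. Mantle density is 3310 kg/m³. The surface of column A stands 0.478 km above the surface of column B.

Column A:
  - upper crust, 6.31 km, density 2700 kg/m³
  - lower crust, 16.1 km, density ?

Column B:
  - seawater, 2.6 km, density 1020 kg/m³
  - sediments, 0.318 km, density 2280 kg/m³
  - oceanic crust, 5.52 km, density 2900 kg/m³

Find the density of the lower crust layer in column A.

2920 kg/m³

Take the compensation level at the base of the deeper column (depth z_c below the surface of column A) and equate Σ ρ_i t_i down to z_c; mantle fills any gap and the z_c terms cancel.
Column A: 6.31×2700 + 16.1×ρ + (z_c − 22.41)×3310
Column B: 0.478×0 + 2.6×1020 + 0.318×2280 + 5.52×2900 + (z_c − 0.478 − 8.438)×3310
The z_c×3310 term appears on both sides and cancels. Collect the known terms of each column as K = Σ(ρt)_known − 3310 × (depth of known layers): K_A = 17037 − 3310×22.41 = −57140.1; K_B = 19385.04 − 3310×(0.478 + 8.438) = −10126.92.
Balance: K_A + 16.1×ρ = K_B, so ρ = (K_B − K_A)/16.1 = 47013.2/16.1 = 2920 kg/m³.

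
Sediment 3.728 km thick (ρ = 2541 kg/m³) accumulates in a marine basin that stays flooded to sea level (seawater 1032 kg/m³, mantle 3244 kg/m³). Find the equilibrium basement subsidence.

2.54 km

Submarine loading: the sediment displaces seawater, and the subsidence is in turn flooded, so s (ρ_m − ρ_w) = t (ρ_sed − ρ_w).
s = 3.728 km × (2541 − 1032) / (3244 − 1032) = 2.54 km.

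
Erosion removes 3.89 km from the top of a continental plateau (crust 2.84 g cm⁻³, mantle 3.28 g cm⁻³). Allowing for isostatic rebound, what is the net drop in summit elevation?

0.522 km

Rebound u = e ρ_c/ρ_m = 3.89 km × 2.84/3.28 = 3.368 km.
Net surface drop = e − u = 3.89 km − 3.368 km = e (ρ_m − ρ_c)/ρ_m = 0.522 km.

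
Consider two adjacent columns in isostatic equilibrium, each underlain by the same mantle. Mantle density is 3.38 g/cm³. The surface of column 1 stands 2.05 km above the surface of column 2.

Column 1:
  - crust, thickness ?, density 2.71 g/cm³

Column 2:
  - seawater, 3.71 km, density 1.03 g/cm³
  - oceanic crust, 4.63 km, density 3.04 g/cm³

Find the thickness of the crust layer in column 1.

Take the compensation level at the base of the deeper column (depth z_c below the surface of column 1) and equate Σ ρ_i t_i down to z_c; mantle fills any gap and the z_c terms cancel.
Column 1: x×2.71 + (z_c − 0 − x)×3.38
Column 2: 2.05×0 + 3.71×1.03 + 4.63×3.04 + (z_c − 2.05 − 8.34)×3.38
The z_c×3.38 term appears on both sides and cancels. Collect the known terms of each column as K = Σ(ρt)_known − 3.38 × (depth of known layers): K_1 = 0 − 3.38×0 = 0; K_2 = 17.8965 − 3.38×(2.05 + 8.34) = −17.2217.
Balance: K_1 − x×(3.38 − 2.71) = K_2, so x = (K_1 − K_2)/(3.38 − 2.71) = 17.2217/0.67 = 25.7 km.

25.7 km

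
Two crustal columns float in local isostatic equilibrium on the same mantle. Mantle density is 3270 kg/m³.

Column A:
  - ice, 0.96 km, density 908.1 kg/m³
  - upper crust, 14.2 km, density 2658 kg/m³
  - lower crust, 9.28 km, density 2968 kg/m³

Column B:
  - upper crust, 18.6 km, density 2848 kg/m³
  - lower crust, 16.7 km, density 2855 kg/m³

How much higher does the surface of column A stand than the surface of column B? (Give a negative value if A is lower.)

For any compensation level in the mantle, the mantle terms cancel and isostasy reduces to e = (Σt_A − Σt_B) − (Σ(ρt)_A − Σ(ρt)_B) / ρ_m.
Σt_A = 24.44 km; Σt_B = 35.3 km; Σ(ρt)_A = 66158.416; Σ(ρt)_B = 100651.3 (in km·kg/m³).
e = (24.44 − 35.3) − (66158.416 − 100651.3) / 3270 = −0.312 km.

−0.312 km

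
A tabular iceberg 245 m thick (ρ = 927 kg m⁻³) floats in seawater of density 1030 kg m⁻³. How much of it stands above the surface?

Floating equilibrium: submerged depth d = t ρ_obj/ρ_fluid = 245 m × 927/1030 = 220.5 m.
Freeboard = t − d = 245 m − 220.5 m = 24.5 m.

24.5 m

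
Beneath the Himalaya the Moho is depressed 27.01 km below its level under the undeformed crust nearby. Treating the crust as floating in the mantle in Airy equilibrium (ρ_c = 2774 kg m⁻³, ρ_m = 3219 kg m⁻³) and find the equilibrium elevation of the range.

4.33 km

Isostatic balance requires: ρ_c h = (ρ_m − ρ_c) r.
h = r (ρ_m − ρ_c) / ρ_c = 27.01 km × (3219 − 2774) / 2774 = 4.33 km.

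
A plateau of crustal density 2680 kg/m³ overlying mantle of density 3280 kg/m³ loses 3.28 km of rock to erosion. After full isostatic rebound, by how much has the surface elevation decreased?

0.6 km

Rebound u = e ρ_c/ρ_m = 3.28 km × 2680/3280 = 2.68 km.
Net surface drop = e − u = 3.28 km − 2.68 km = e (ρ_m − ρ_c)/ρ_m = 0.6 km.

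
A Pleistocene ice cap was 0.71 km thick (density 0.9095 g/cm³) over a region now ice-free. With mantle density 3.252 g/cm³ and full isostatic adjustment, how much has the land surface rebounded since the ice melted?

Removing the load lets mantle flow back in; uplift u satisfies ρ_ice t = ρ_m u.
u = t ρ_ice/ρ_m = 0.71 km × 0.9095/3.252 = 0.199 km.

0.199 km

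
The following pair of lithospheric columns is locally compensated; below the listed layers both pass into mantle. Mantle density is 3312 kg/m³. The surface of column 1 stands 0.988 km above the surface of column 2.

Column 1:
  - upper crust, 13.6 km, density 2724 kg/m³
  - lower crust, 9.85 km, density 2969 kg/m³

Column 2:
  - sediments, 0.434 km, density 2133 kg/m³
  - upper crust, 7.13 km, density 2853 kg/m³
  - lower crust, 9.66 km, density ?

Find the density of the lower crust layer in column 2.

2860 kg/m³

Take the compensation level at the base of the deeper column (depth z_c below the surface of column 1) and equate Σ ρ_i t_i down to z_c; mantle fills any gap and the z_c terms cancel.
Column 1: 13.6×2724 + 9.85×2969 + (z_c − 23.45)×3312
Column 2: 0.988×0 + 0.434×2133 + 7.13×2853 + 9.66×ρ + (z_c − 0.988 − 17.224)×3312
The z_c×3312 term appears on both sides and cancels. Collect the known terms of each column as K = Σ(ρt)_known − 3312 × (depth of known layers): K_1 = 66291.05 − 3312×23.45 = −11375.35; K_2 = 21267.612 − 3312×(0.988 + 17.224) = −39050.532.
Balance: K_1 = K_2 + 9.66×ρ, so ρ = (K_1 − K_2)/9.66 = 27675.2/9.66 = 2860 kg/m³.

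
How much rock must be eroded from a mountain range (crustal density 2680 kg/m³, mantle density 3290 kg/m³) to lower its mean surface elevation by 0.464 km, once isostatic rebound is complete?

2.5 km

Net drop Δ = e − u = e − e ρ_c/ρ_m = e (ρ_m − ρ_c)/ρ_m.
e = Δ ρ_m/(ρ_m − ρ_c) = 0.464 km × 3290/610 = 2.5 km.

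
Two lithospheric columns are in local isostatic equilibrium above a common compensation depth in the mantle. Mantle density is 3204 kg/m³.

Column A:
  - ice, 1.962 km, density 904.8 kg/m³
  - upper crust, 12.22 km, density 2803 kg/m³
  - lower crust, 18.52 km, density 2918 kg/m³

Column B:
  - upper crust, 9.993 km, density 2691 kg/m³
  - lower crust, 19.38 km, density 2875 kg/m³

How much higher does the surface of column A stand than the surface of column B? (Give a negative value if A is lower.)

1 km

For any compensation level in the mantle, the mantle terms cancel and isostasy reduces to e = (Σt_A − Σt_B) − (Σ(ρt)_A − Σ(ρt)_B) / ρ_m.
Σt_A = 32.702 km; Σt_B = 29.373 km; Σ(ρt)_A = 90069.2376; Σ(ρt)_B = 82608.663 (in km·kg/m³).
e = (32.702 − 29.373) − (90069.2376 − 82608.663) / 3204 = 1 km.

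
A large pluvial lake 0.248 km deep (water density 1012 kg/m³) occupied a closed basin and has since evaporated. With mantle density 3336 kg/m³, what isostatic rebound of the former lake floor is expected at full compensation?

u = d ρ_w/ρ_m = 0.248 km × 1012/3336 = 0.0752 km.

0.0752 km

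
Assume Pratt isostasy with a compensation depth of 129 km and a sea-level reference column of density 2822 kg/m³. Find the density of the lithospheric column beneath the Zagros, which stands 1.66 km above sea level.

2790 kg/m³

Pratt balance: ρ_ref D = ρ (D + h).
ρ = ρ_ref D/(D + h) = 2822 × 129 km/(129 km + 1.66 km) = 2790 kg/m³.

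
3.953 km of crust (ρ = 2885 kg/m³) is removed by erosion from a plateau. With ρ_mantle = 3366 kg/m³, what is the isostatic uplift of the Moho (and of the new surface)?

3.39 km

Unloading: uplift u = e ρ_c/ρ_m = 3.953 km × 2885/3366 = 3.39 km.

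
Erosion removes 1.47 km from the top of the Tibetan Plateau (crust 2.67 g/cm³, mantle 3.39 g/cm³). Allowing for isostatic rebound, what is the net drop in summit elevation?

Rebound u = e ρ_c/ρ_m = 1.47 km × 2.67/3.39 = 1.158 km.
Net surface drop = e − u = 1.47 km − 1.158 km = e (ρ_m − ρ_c)/ρ_m = 0.312 km.

0.312 km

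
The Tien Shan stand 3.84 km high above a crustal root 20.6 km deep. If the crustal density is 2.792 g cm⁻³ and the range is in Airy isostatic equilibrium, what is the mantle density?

Airy balance: ρ_c h = (ρ_m − ρ_c) r → ρ_m = ρ_c (1 + h/r).
ρ_m = 2.792 × (1 + 3.84 km/20.6 km) = 3.31 g cm⁻³.

3.31 g cm⁻³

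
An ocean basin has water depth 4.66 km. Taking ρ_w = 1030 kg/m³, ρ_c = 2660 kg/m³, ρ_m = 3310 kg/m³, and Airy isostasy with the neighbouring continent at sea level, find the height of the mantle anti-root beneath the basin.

Isostatic balance requires: replacing crust with seawater at the top is compensated by replacing crust with mantle at the base: d (ρ_c − ρ_w) = a (ρ_m − ρ_c).
a = d (ρ_c − ρ_w)/(ρ_m − ρ_c) = 4.66 km × 1630/650 = 11.7 km.

11.7 km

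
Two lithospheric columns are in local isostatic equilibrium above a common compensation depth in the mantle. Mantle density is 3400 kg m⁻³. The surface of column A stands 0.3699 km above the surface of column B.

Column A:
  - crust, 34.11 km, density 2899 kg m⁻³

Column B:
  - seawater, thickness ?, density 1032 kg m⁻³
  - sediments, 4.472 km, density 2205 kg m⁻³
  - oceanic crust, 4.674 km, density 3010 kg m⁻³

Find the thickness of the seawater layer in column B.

3.66 km

Take the compensation level at the base of the deeper column (depth z_c below the surface of column A) and equate Σ ρ_i t_i down to z_c; mantle fills any gap and the z_c terms cancel.
Column A: 34.11×2899 + (z_c − 34.11)×3400
Column B: 0.3699×0 + x×1032 + 4.472×2205 + 4.674×3010 + (z_c − 0.3699 − 9.146 − x)×3400
The z_c×3400 term appears on both sides and cancels. Collect the known terms of each column as K = Σ(ρt)_known − 3400 × (depth of known layers): K_A = 98884.89 − 3400×34.11 = −17089.11; K_B = 23929.5 − 3400×(0.3699 + 9.146) = −8424.56.
Balance: K_A = K_B − x×(3400 − 1032), so x = (K_B − K_A)/(3400 − 1032) = 8664.55/2368 = 3.66 km.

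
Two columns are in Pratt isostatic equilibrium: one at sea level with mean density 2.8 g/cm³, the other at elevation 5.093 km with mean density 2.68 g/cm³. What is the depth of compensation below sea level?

ρ_ref D = ρ (D + h) → D (ρ_ref − ρ) = ρ h.
D = ρ h/(ρ_ref − ρ) = 2.68 × 5.093 km/(2.8 − 2.68) = 114 km.

114 km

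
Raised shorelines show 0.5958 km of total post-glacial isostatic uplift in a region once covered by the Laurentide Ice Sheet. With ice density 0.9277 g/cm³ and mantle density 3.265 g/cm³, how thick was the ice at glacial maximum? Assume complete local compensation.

u = t ρ_ice/ρ_m → t = u ρ_m/ρ_ice = 0.5958 km × 3.265/0.9277 = 2.1 km.

2.1 km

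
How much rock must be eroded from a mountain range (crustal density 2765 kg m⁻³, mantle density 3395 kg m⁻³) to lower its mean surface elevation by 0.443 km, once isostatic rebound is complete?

Net drop Δ = e − u = e − e ρ_c/ρ_m = e (ρ_m − ρ_c)/ρ_m.
e = Δ ρ_m/(ρ_m − ρ_c) = 0.443 km × 3395/630 = 2.39 km.

2.39 km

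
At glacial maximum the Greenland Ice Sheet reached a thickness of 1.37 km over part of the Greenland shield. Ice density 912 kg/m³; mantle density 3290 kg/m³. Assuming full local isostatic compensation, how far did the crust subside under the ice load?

0.38 km

For local isostatic compensation: the ice load ρ_ice t is balanced by mantle displaced below, ρ_m s.
s = t ρ_ice / ρ_m = 1.37 km × 912/3290 = 0.38 km.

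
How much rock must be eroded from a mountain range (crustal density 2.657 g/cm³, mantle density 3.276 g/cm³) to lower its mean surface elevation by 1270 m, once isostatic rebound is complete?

6720 m

Net drop Δ = e − u = e − e ρ_c/ρ_m = e (ρ_m − ρ_c)/ρ_m.
e = Δ ρ_m/(ρ_m − ρ_c) = 1270 m × 3.276/0.619 = 6720 m.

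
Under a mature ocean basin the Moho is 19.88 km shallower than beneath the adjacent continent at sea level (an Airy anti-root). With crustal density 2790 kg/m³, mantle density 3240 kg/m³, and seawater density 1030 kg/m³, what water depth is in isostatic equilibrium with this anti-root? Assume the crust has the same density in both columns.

Replacing a thickness d of crust by seawater at the top must be balanced by replacing crust with mantle at the base: d (ρ_c − ρ_w) = a (ρ_m − ρ_c).
d = a (ρ_m − ρ_c)/(ρ_c − ρ_w) = 19.88 km × 450/1760 = 5.08 km.

5.08 km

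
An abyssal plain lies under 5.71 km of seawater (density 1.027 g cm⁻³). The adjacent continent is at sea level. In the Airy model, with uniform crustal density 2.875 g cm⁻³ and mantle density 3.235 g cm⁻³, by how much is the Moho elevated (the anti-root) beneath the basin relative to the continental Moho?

In Airy isostatic equilibrium: replacing crust with seawater at the top is compensated by replacing crust with mantle at the base: d (ρ_c − ρ_w) = a (ρ_m − ρ_c).
a = d (ρ_c − ρ_w)/(ρ_m − ρ_c) = 5.71 km × 1.848/0.36 = 29.3 km.

29.3 km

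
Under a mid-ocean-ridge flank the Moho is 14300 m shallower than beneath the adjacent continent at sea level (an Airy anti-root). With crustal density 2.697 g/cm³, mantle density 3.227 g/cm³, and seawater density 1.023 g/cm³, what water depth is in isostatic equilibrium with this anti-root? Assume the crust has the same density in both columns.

4530 m

Replacing a thickness d of crust by seawater at the top must be balanced by replacing crust with mantle at the base: d (ρ_c − ρ_w) = a (ρ_m − ρ_c).
d = a (ρ_m − ρ_c)/(ρ_c − ρ_w) = 14300 m × 0.53/1.674 = 4530 m.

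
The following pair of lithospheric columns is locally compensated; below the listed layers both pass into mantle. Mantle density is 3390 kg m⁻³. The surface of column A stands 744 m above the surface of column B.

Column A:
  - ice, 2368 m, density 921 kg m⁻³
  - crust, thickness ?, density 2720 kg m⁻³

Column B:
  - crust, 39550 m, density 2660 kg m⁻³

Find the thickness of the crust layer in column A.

38100 m

Take the compensation level at the base of the deeper column (depth z_c below the surface of column A) and equate Σ ρ_i t_i down to z_c; mantle fills any gap and the z_c terms cancel.
Column A: 2368×921 + x×2720 + (z_c − 2368 − x)×3390
Column B: 744×0 + 39550×2660 + (z_c − 744 − 39550)×3390
The z_c×3390 term appears on both sides and cancels. Collect the known terms of each column as K = Σ(ρt)_known − 3390 × (depth of known layers): K_A = 2180928 − 3390×2368 = −5846592; K_B = 105203000 − 3390×(744 + 39550) = −31393660.
Balance: K_A − x×(3390 − 2720) = K_B, so x = (K_A − K_B)/(3390 − 2720) = 25547100/670 = 38100 m.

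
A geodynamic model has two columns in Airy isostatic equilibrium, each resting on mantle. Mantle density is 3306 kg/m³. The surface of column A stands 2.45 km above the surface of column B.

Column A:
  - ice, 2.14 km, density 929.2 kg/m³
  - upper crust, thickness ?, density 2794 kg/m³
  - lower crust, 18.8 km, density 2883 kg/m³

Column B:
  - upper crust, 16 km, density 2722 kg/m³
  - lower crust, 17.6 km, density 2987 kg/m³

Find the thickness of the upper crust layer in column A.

Take the compensation level at the base of the deeper column (depth z_c below the surface of column A) and equate Σ ρ_i t_i down to z_c; mantle fills any gap and the z_c terms cancel.
Column A: 2.14×929.2 + x×2794 + 18.8×2883 + (z_c − 20.94 − x)×3306
Column B: 2.45×0 + 16×2722 + 17.6×2987 + (z_c − 2.45 − 33.6)×3306
The z_c×3306 term appears on both sides and cancels. Collect the known terms of each column as K = Σ(ρt)_known − 3306 × (depth of known layers): K_A = 56188.888 − 3306×20.94 = −13038.752; K_B = 96123.2 − 3306×(2.45 + 33.6) = −23058.1.
Balance: K_A − x×(3306 − 2794) = K_B, so x = (K_A − K_B)/(3306 − 2794) = 10019.3/512 = 19.6 km.

19.6 km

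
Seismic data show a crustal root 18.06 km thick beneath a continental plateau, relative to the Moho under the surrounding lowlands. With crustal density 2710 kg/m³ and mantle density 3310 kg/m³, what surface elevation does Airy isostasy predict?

4 km

Isostatic balance requires: ρ_c h = (ρ_m − ρ_c) r.
h = r (ρ_m − ρ_c) / ρ_c = 18.06 km × (3310 − 2710) / 2710 = 4 km.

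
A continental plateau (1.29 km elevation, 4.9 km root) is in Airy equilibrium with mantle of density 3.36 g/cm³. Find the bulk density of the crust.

ρ_c h = (ρ_m − ρ_c) r → ρ_c (h + r) = ρ_m r → ρ_c = ρ_m r / (h + r).
ρ_c = 3.36 × 4.9 km / (1.29 km + 4.9 km) = 2.66 g/cm³.

2.66 g/cm³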